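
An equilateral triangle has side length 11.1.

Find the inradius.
For an equilateral triangle, r = s/(2√3) where s is the side.
r = 11.1/(2√3) = 11.1/3.464102 = 3.204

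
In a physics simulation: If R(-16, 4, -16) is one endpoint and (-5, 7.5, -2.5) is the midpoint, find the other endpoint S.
S = (2×(-5) - (-16), 2×7.5 - 4, 2×(-2.5) - (-16)) = (6, 11, 11)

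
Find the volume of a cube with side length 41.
Volume = s³
Volume = 41³
Volume = 68921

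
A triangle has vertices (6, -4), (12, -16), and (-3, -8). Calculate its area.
Using the coordinate formula: Area = (1/2)|x₁(y₂-y₃) + x₂(y₃-y₁) + x₃(y₁-y₂)|
Area = (1/2)|6((-16)-(-8)) + 12((-8)-(-4)) + (-3)((-4)-(-16))|
Area = (1/2)|6*(-8) + 12*(-4) + (-3)*12|
Area = (1/2)|(-48) + (-48) + (-36)|
Area = (1/2)*132 = 66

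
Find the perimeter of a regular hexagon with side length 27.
Perimeter = number of sides * side length
Perimeter = 6 * 27
Perimeter = 162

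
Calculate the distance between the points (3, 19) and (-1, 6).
Using the distance formula: d = sqrt((x₂-x₁)² + (y₂-y₁)²)
dx = (-1) - 3 = -4
dy = 6 - 19 = -13
d = sqrt((-4)² + (-13)²) = sqrt(16 + 169) = sqrt(185) = 13.60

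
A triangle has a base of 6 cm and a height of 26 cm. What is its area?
Area = (1/2) * base * height
Area = (1/2) * 6 * 26
Area = 78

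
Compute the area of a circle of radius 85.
Area = pi * r²
Area = pi * 85²
Area = pi * 7225
Area = 22698.01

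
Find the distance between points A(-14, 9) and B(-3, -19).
Using the distance formula: d = sqrt((x₂-x₁)² + (y₂-y₁)²)
dx = (-3) - (-14) = 11
dy = (-19) - 9 = -28
d = sqrt(11² + (-28)²) = sqrt(121 + 784) = sqrt(905) = 30.08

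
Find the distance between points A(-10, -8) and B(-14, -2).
Using the distance formula: d = sqrt((x₂-x₁)² + (y₂-y₁)²)
dx = (-14) - (-10) = -4
dy = (-2) - (-8) = 6
d = sqrt((-4)² + 6²) = sqrt(16 + 36) = sqrt(52) = 7.21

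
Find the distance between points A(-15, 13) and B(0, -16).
Using the distance formula: d = sqrt((x₂-x₁)² + (y₂-y₁)²)
dx = 0 - (-15) = 15
dy = (-16) - 13 = -29
d = sqrt(15² + (-29)²) = sqrt(225 + 841) = sqrt(1066) = 32.65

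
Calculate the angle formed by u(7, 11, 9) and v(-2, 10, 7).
u·v = 159, |u|² = 251, |v|² = 153
cos θ = 159/√38403 ≈ 0.8114
θ ≈ 35.77°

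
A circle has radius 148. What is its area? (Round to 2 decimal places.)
Area = pi * r²
Area = pi * 148²
Area = pi * 21904
Area = 68813.45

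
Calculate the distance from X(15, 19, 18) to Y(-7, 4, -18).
d = √[(-22)² + (-15)² + (-36)²] = √2005 = 44.78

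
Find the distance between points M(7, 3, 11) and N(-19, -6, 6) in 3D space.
d = √[(-26)² + (-9)² + (-5)²] = √782 = 27.96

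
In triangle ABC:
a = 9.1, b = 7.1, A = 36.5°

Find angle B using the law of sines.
sin(B)/b = sin(A)/a
sin(B) = b·sin(A)/a = 7.1·sin(36.5°)/9.1 = 0.464093
B = arcsin(0.464093) = 27.65°  (b ≤ a, so B ≤ A and the acute solution is unique)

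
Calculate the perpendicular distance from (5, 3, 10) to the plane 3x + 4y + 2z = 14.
d = |3(5) + 4(3) + 2(10) - (14)| / √(3² + 4² + 2²) = 33/√29 = 6.128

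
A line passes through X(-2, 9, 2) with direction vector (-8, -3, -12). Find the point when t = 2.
P(2) = (-2 + (-8)(2), 9 + (-3)(2), 2 + (-12)(2)) = (-18, 3, -22)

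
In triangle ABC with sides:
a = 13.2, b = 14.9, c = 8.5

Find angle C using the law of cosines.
cos(C) = (a² + b² - c²)/(2ab)
cos(C) = (13.2² + 14.9² - 8.5²)/(2·13.2·14.9) = 324/393.36 = 0.823673
C = arccos(0.823673) = 34.55°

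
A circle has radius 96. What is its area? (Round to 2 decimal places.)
Area = pi * r²
Area = pi * 96²
Area = pi * 9216
Area = 28952.92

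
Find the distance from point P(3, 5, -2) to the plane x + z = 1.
d = |1(3) + 0(5) + 1(-2) - (1)| / √(1² + 0² + 1²) = 0/√2 = 0.0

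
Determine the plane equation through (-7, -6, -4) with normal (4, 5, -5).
d = n·P = (4)(-7) + (5)(-6) + (-5)(-4) = -38
Plane: 4x + 5y - 5z = -38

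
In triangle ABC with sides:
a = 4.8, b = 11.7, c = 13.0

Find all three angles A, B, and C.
By the law of cosines:
cos(A) = (b² + c² - a²)/(2bc) = 0.929816  →  A = 21.59°
cos(B) = (a² + c² - b²)/(2ac) = 0.441907  →  B = 63.77°
cos(C) = (a² + b² - c²)/(2ab) = -0.080751  →  C = 94.63°
Check: A + B + C = 180.0° ✓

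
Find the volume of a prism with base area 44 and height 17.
Volume = base area * height
Volume = 44 * 17
Volume = 748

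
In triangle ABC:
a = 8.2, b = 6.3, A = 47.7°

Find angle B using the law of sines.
sin(B)/b = sin(A)/a
sin(B) = b·sin(A)/a = 6.3·sin(47.7°)/8.2 = 0.568253
B = arcsin(0.568253) = 34.63°  (b ≤ a, so B ≤ A and the acute solution is unique)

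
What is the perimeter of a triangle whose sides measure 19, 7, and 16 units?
Perimeter = sum of all sides
Perimeter = 19 + 7 + 16
Perimeter = 42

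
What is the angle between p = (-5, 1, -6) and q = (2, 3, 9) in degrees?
p·q = -61, |p|² = 62, |q|² = 94
cos θ = -61/√5828 ≈ -0.799
θ ≈ 143.0°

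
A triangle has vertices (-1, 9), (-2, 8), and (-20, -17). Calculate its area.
Using the coordinate formula: Area = (1/2)|x₁(y₂-y₃) + x₂(y₃-y₁) + x₃(y₁-y₂)|
Area = (1/2)|(-1)(8-(-17)) + (-2)((-17)-9) + (-20)(9-8)|
Area = (1/2)|(-1)*25 + (-2)*(-26) + (-20)*1|
Area = (1/2)|(-25) + 52 + (-20)|
Area = (1/2)*7 = 3.50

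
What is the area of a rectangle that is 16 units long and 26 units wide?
Area = length * width
Area = 16 * 26
Area = 416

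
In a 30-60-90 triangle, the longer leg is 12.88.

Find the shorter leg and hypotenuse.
In a 30-60-90 triangle, sides are in ratio 1 : √3 : 2.
Long leg = short leg·√3  →  short leg = 12.88/√3 = 7.436
Hypotenuse = 2·(short leg) = 2·12.88/√3 = 14.87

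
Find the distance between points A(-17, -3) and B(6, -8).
Using the distance formula: d = sqrt((x₂-x₁)² + (y₂-y₁)²)
dx = 6 - (-17) = 23
dy = (-8) - (-3) = -5
d = sqrt(23² + (-5)²) = sqrt(529 + 25) = sqrt(554) = 23.54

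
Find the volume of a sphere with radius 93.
Volume = (4/3) * pi * r³
Volume = (4/3) * pi * 93³
Volume = (4/3) * pi * 804357
Volume = 3369282.72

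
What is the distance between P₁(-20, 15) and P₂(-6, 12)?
Using the distance formula: d = sqrt((x₂-x₁)² + (y₂-y₁)²)
dx = (-6) - (-20) = 14
dy = 12 - 15 = -3
d = sqrt(14² + (-3)²) = sqrt(196 + 9) = sqrt(205) = 14.32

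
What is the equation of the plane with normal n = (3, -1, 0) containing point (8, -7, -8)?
d = n·P = (3)(8) + (-1)(-7) + (0)(-8) = 31
Plane: 3x - y = 31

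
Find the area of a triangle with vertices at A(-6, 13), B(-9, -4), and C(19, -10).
Using the coordinate formula: Area = (1/2)|x₁(y₂-y₃) + x₂(y₃-y₁) + x₃(y₁-y₂)|
Area = (1/2)|(-6)((-4)-(-10)) + (-9)((-10)-13) + 19(13-(-4))|
Area = (1/2)|(-6)*6 + (-9)*(-23) + 19*17|
Area = (1/2)|(-36) + 207 + 323|
Area = (1/2)*494 = 247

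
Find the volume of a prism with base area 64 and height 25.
Volume = base area * height
Volume = 64 * 25
Volume = 1600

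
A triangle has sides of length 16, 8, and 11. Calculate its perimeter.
Perimeter = sum of all sides
Perimeter = 16 + 8 + 11
Perimeter = 35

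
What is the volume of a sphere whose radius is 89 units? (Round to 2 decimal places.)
Volume = (4/3) * pi * r³
Volume = (4/3) * pi * 89³
Volume = (4/3) * pi * 704969
Volume = 2952967.24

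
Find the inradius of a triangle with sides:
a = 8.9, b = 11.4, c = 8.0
s = (a+b+c)/2 = (8.9+11.4+8.0)/2 = 14.15
Area = √(s(s-a)(s-b)(s-c)) = √(14.15·5.25·2.75·6.15) = 35.4456
r = Area/s = 35.4456/14.15 = 2.505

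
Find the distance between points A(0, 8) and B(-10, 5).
Using the distance formula: d = sqrt((x₂-x₁)² + (y₂-y₁)²)
dx = (-10) - 0 = -10
dy = 5 - 8 = -3
d = sqrt((-10)² + (-3)²) = sqrt(100 + 9) = sqrt(109) = 10.44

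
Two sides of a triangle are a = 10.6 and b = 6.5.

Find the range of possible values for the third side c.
By the triangle inequality: |a - b| < c < a + b
|10.6 - 6.5| < c < 10.6 + 6.5
4.1 < c < 17.1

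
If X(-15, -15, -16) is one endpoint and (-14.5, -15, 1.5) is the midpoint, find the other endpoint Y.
Y = (2×(-14.5) - (-15), 2×(-15) - (-15), 2×1.5 - (-16)) = (-14, -15, 19)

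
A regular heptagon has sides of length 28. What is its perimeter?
Perimeter = number of sides * side length
Perimeter = 7 * 28
Perimeter = 196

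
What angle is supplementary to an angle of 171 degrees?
Supplementary angles sum to 180 degrees.
Other angle = 180 - 171
Other angle = 9 degrees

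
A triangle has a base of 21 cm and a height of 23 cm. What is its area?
Area = (1/2) * base * height
Area = (1/2) * 21 * 23
Area = 241.50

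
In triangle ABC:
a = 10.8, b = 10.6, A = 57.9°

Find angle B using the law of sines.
sin(B)/b = sin(A)/a
sin(B) = b·sin(A)/a = 10.6·sin(57.9°)/10.8 = 0.831434
B = arcsin(0.831434) = 56.25°  (b ≤ a, so B ≤ A and the acute solution is unique)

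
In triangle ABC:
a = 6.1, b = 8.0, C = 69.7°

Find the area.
Using A = ½ab·sin(C):
A = ½·6.1·8.0·sin(69.7°) = ½·48.8·0.937889 = 22.88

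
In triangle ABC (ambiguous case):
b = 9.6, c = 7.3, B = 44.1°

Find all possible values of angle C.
sin(C)/c = sin(B)/b  →  sin(C) = c·sin(B)/b = 7.3·sin(44.1°)/9.6 = 0.529184
C₁ = arcsin(0.529184) = 31.95°,  C₂ = 180° - C₁ = 148.05°
Check C₂: A = 180° - 44.1° - 148.05° = -12.15° ≤ 0, rejected
C = 31.95° (one solution)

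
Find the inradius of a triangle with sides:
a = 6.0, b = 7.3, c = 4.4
s = (a+b+c)/2 = (6.0+7.3+4.4)/2 = 8.85
Area = √(s(s-a)(s-b)(s-c)) = √(8.85·2.85·1.55·4.45) = 13.1899
r = Area/s = 13.1899/8.85 = 1.49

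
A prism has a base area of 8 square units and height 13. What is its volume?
Volume = base area * height
Volume = 8 * 13
Volume = 104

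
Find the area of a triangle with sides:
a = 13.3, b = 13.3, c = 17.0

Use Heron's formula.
s = (a+b+c)/2 = (13.3+13.3+17.0)/2 = 21.8
A = √(s(s-a)(s-b)(s-c)) = √(21.8·8.5·8.5·4.8)
A = √7560.24 = 86.95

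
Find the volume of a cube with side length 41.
Volume = s³
Volume = 41³
Volume = 68921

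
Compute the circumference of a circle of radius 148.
Circumference = 2 * pi * r
Circumference = 2 * pi * 148
Circumference = 929.91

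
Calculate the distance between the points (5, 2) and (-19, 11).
Using the distance formula: d = sqrt((x₂-x₁)² + (y₂-y₁)²)
dx = (-19) - 5 = -24
dy = 11 - 2 = 9
d = sqrt((-24)² + 9²) = sqrt(576 + 81) = sqrt(657) = 25.63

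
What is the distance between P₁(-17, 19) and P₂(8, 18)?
Using the distance formula: d = sqrt((x₂-x₁)² + (y₂-y₁)²)
dx = 8 - (-17) = 25
dy = 18 - 19 = -1
d = sqrt(25² + (-1)²) = sqrt(625 + 1) = sqrt(626) = 25.02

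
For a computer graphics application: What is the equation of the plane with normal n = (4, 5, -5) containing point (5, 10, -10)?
d = n·P = (4)(5) + (5)(10) + (-5)(-10) = 120
Plane: 4x + 5y - 5z = 120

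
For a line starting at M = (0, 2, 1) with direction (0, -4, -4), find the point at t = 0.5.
P(0.5) = (0 + 0(0.5), 2 + (-4)(0.5), 1 + (-4)(0.5)) = (0, 0, -1)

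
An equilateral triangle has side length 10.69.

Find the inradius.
For an equilateral triangle, r = s/(2√3) where s is the side.
r = 10.69/(2√3) = 10.69/3.464102 = 3.086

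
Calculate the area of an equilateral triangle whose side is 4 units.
Area = (sqrt(3)/4) * s²
Area = (sqrt(3)/4) * 4²
Area = (sqrt(3)/4) * 16
Area = 6.93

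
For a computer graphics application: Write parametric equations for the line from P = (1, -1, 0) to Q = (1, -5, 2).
Direction vector d = Q - P = (0, -4, 2)
x = 1, y = -1 - 4t, z = 0 + 2t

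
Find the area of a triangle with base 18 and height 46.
Area = (1/2) * base * height
Area = (1/2) * 18 * 46
Area = 414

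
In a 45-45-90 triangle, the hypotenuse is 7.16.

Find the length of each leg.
In a 45-45-90 triangle, hypotenuse = leg·√2  →  leg = hypotenuse/√2
leg = 7.16/√2 = 5.063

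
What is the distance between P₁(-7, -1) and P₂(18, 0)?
Using the distance formula: d = sqrt((x₂-x₁)² + (y₂-y₁)²)
dx = 18 - (-7) = 25
dy = 0 - (-1) = 1
d = sqrt(25² + 1²) = sqrt(625 + 1) = sqrt(626) = 25.02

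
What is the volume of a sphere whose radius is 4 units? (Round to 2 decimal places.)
Volume = (4/3) * pi * r³
Volume = (4/3) * pi * 4³
Volume = (4/3) * pi * 64
Volume = 268.08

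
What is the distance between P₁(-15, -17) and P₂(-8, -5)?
Using the distance formula: d = sqrt((x₂-x₁)² + (y₂-y₁)²)
dx = (-8) - (-15) = 7
dy = (-5) - (-17) = 12
d = sqrt(7² + 12²) = sqrt(49 + 144) = sqrt(193) = 13.89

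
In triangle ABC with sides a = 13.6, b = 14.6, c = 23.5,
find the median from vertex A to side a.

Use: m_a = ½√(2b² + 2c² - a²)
m_a = ½√(2·14.6² + 2·23.5² - 13.6²)
m_a = ½√(426.32 + 1104.5 - 184.96) = ½√1345.86 = 18.34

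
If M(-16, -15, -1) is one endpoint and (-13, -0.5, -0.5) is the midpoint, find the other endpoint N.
N = (2×(-13) - (-16), 2×(-0.5) - (-15), 2×(-0.5) - (-1)) = (-10, 14, 0)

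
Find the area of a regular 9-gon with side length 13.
For a regular 9-gon with side length s = 13:
Apothem a = s / (2*tan(pi/9)) = 13 / (2*tan(pi/9)) ≈ 17.8586
Perimeter P = 9 * 13 = 117
Area = (1/2) * P * a = (1/2) * 117 * 17.8586 = 1044.73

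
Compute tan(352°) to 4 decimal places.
tan(352 degrees) = -0.1405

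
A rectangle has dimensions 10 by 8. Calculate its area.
Area = length * width
Area = 10 * 8
Area = 80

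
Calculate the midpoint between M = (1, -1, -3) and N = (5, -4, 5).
Midpoint = ((1+5)/2, (-1-4)/2, (-3+5)/2) = (3, -2.5, 1)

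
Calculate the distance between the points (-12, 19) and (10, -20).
Using the distance formula: d = sqrt((x₂-x₁)² + (y₂-y₁)²)
dx = 10 - (-12) = 22
dy = (-20) - 19 = -39
d = sqrt(22² + (-39)²) = sqrt(484 + 1521) = sqrt(2005) = 44.78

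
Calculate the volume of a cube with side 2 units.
Volume = s³
Volume = 2³
Volume = 8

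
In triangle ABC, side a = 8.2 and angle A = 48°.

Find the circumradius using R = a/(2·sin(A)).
R = a/(2·sin(A)) = 8.2/(2·sin(48°))
R = 8.2/(2·0.743145) = 8.2/1.486290 = 5.517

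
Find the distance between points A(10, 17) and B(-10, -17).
Using the distance formula: d = sqrt((x₂-x₁)² + (y₂-y₁)²)
dx = (-10) - 10 = -20
dy = (-17) - 17 = -34
d = sqrt((-20)² + (-34)²) = sqrt(400 + 1156) = sqrt(1556) = 39.45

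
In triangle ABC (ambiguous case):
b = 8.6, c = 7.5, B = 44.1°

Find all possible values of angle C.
sin(C)/c = sin(B)/b  →  sin(C) = c·sin(B)/b = 7.5·sin(44.1°)/8.6 = 0.606901
C₁ = arcsin(0.606901) = 37.37°,  C₂ = 180° - C₁ = 142.63°
Check C₂: A = 180° - 44.1° - 142.63° = -6.73° ≤ 0, rejected
C = 37.37° (one solution)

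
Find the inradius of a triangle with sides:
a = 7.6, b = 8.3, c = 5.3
s = (a+b+c)/2 = (7.6+8.3+5.3)/2 = 10.6
Area = √(s(s-a)(s-b)(s-c)) = √(10.6·3·2.3·5.3) = 19.6886
r = Area/s = 19.6886/10.6 = 1.857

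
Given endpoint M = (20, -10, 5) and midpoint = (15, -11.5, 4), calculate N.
N = (2×15 - 20, 2×(-11.5) - (-10), 2×4 - 5) = (10, -13, 3)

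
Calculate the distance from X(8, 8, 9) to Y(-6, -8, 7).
d = √[(-14)² + (-16)² + (-2)²] = √456 = 21.35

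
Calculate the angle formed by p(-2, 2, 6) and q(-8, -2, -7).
p·q = -30, |p|² = 44, |q|² = 117
cos θ = -30/√5148 ≈ -0.4181
θ ≈ 114.7°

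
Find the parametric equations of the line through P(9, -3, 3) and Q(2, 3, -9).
Direction vector d = Q - P = (-7, 6, -12)
x = 9 - 7t, y = -3 + 6t, z = 3 - 12t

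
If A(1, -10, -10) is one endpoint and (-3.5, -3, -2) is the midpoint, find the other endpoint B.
B = (2×(-3.5) - 1, 2×(-3) - (-10), 2×(-2) - (-10)) = (-8, 4, 6)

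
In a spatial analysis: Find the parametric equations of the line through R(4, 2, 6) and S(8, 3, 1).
Direction vector d = S - R = (4, 1, -5)
x = 4 + 4t, y = 2 + t, z = 6 - 5t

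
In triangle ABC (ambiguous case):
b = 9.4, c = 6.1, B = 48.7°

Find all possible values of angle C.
sin(C)/c = sin(B)/b  →  sin(C) = c·sin(B)/b = 6.1·sin(48.7°)/9.4 = 0.487522
C₁ = arcsin(0.487522) = 29.18°,  C₂ = 180° - C₁ = 150.82°
Check C₂: A = 180° - 48.7° - 150.82° = -19.52° ≤ 0, rejected
C = 29.18° (one solution)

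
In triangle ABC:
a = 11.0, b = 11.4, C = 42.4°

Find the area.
Using A = ½ab·sin(C):
A = ½·11.0·11.4·sin(42.4°) = ½·125.4·0.674302 = 42.28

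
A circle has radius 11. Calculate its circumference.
Circumference = 2 * pi * r
Circumference = 2 * pi * 11
Circumference = 69.12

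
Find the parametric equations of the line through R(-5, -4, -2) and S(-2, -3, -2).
Direction vector d = S - R = (3, 1, 0)
x = -5 + 3t, y = -4 + t, z = -2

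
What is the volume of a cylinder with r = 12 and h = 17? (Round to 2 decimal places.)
Volume = pi * r² * h
Volume = pi * 12² * 17
Volume = pi * 144 * 17
Volume = pi * 2448
Volume = 7690.62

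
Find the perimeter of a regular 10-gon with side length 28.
Perimeter = number of sides * side length
Perimeter = 10 * 28
Perimeter = 280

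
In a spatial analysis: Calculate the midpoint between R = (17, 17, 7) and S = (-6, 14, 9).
Midpoint = ((17-6)/2, (17+14)/2, (7+9)/2) = (5.5, 15.5, 8)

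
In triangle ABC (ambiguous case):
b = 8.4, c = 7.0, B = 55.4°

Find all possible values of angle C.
sin(C)/c = sin(B)/b  →  sin(C) = c·sin(B)/b = 7.0·sin(55.4°)/8.4 = 0.685947
C₁ = arcsin(0.685947) = 43.31°,  C₂ = 180° - C₁ = 136.69°
Check C₂: A = 180° - 55.4° - 136.69° = -12.09° ≤ 0, rejected
C = 43.31° (one solution)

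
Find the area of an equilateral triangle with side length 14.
Area = (sqrt(3)/4) * s²
Area = (sqrt(3)/4) * 14²
Area = (sqrt(3)/4) * 196
Area = 84.87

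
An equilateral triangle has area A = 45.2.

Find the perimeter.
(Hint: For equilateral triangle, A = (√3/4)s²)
A = (√3/4)s²  →  s² = 4A/√3 = 4·45.2/√3 = 104.385
s = 10.2169
Perimeter = 3s = 30.65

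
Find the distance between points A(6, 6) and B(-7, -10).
Using the distance formula: d = sqrt((x₂-x₁)² + (y₂-y₁)²)
dx = (-7) - 6 = -13
dy = (-10) - 6 = -16
d = sqrt((-13)² + (-16)²) = sqrt(169 + 256) = sqrt(425) = 20.62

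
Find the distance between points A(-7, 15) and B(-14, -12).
Using the distance formula: d = sqrt((x₂-x₁)² + (y₂-y₁)²)
dx = (-14) - (-7) = -7
dy = (-12) - 15 = -27
d = sqrt((-7)² + (-27)²) = sqrt(49 + 729) = sqrt(778) = 27.89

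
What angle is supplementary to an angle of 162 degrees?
Supplementary angles sum to 180 degrees.
Other angle = 180 - 162
Other angle = 18 degrees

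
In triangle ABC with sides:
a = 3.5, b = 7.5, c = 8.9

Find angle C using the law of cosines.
cos(C) = (a² + b² - c²)/(2ab)
cos(C) = (3.5² + 7.5² - 8.9²)/(2·3.5·7.5) = -10.71/52.5 = -0.204000
C = arccos(-0.204000) = 101.8°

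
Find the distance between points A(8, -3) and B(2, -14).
Using the distance formula: d = sqrt((x₂-x₁)² + (y₂-y₁)²)
dx = 2 - 8 = -6
dy = (-14) - (-3) = -11
d = sqrt((-6)² + (-11)²) = sqrt(36 + 121) = sqrt(157) = 12.53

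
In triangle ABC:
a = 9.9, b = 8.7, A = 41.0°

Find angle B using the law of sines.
sin(B)/b = sin(A)/a
sin(B) = b·sin(A)/a = 8.7·sin(41.0°)/9.9 = 0.576537
B = arcsin(0.576537) = 35.21°  (b ≤ a, so B ≤ A and the acute solution is unique)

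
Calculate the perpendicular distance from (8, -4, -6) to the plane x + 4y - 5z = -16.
d = |1(8) + 4(-4) + (-5)(-6) - (-16)| / √(1² + 4² + (-5)²) = 38/√42 = 5.864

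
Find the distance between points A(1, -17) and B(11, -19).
Using the distance formula: d = sqrt((x₂-x₁)² + (y₂-y₁)²)
dx = 11 - 1 = 10
dy = (-19) - (-17) = -2
d = sqrt(10² + (-2)²) = sqrt(100 + 4) = sqrt(104) = 10.20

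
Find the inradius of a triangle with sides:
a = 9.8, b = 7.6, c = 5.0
s = (a+b+c)/2 = (9.8+7.6+5.0)/2 = 11.2
Area = √(s(s-a)(s-b)(s-c)) = √(11.2·1.4·3.6·6.2) = 18.7077
r = Area/s = 18.7077/11.2 = 1.67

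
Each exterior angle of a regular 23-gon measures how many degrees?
Exterior angle of a regular n-gon = 360/n
Exterior angle = 360/23
Exterior angle = 15.65 degrees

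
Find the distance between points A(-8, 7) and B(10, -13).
Using the distance formula: d = sqrt((x₂-x₁)² + (y₂-y₁)²)
dx = 10 - (-8) = 18
dy = (-13) - 7 = -20
d = sqrt(18² + (-20)²) = sqrt(324 + 400) = sqrt(724) = 26.91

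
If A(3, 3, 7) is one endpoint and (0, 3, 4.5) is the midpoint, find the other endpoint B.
B = (2×0 - 3, 2×3 - 3, 2×4.5 - 7) = (-3, 3, 2)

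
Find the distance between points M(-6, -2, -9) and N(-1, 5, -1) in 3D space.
d = √[(5)² + (7)² + (8)²] = √138 = 11.75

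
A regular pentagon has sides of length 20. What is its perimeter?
Perimeter = number of sides * side length
Perimeter = 5 * 20
Perimeter = 100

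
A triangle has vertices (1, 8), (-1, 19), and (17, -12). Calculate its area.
Using the coordinate formula: Area = (1/2)|x₁(y₂-y₃) + x₂(y₃-y₁) + x₃(y₁-y₂)|
Area = (1/2)|1(19-(-12)) + (-1)((-12)-8) + 17(8-19)|
Area = (1/2)|1*31 + (-1)*(-20) + 17*(-11)|
Area = (1/2)|31 + 20 + (-187)|
Area = (1/2)*136 = 68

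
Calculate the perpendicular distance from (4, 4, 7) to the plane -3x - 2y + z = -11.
d = |(-3)(4) + (-2)(4) + 1(7) - (-11)| / √((-3)² + (-2)² + 1²) = 2/√14 = 0.5345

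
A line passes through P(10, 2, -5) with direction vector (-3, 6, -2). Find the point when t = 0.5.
P(0.5) = (10 + (-3)(0.5), 2 + 6(0.5), -5 + (-2)(0.5)) = (8.5, 5, -6)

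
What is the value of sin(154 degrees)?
sin(154 degrees) = 0.4384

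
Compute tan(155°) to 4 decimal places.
tan(155 degrees) = -0.4663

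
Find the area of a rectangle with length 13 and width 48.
Area = length * width
Area = 13 * 48
Area = 624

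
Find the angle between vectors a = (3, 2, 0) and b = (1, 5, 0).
a·b = 13, |a|² = 13, |b|² = 26
cos θ = 13/√338 ≈ 0.7071
θ ≈ 45.0°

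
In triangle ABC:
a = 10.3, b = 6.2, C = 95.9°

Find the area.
Using A = ½ab·sin(C):
A = ½·10.3·6.2·sin(95.9°) = ½·63.86·0.994703 = 31.76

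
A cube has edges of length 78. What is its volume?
Volume = s³
Volume = 78³
Volume = 474552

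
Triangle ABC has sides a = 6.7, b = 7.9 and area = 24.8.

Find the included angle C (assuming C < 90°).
Area = ½ab·sin(C)  →  sin(C) = 2·Area/(ab)
sin(C) = 2·24.8/(6.7·7.9) = 0.937087
C = arcsin(0.937087) = 69.57°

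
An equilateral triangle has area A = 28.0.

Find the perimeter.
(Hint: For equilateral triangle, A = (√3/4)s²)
A = (√3/4)s²  →  s² = 4A/√3 = 4·28.0/√3 = 64.6632
s = 8.04135
Perimeter = 3s = 24.12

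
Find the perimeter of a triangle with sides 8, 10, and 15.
Perimeter = sum of all sides
Perimeter = 8 + 10 + 15
Perimeter = 33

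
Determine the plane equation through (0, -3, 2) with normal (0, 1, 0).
d = n·P = (0)(0) + (1)(-3) + (0)(2) = -3
Plane: y = -3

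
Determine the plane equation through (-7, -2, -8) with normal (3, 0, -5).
d = n·P = (3)(-7) + (0)(-2) + (-5)(-8) = 19
Plane: 3x - 5z = 19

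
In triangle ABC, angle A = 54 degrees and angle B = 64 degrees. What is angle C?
Sum of angles in a triangle = 180 degrees
Third angle = 180 - 54 - 64
Third angle = 62 degrees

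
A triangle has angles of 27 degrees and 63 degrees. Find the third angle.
Sum of angles in a triangle = 180 degrees
Third angle = 180 - 27 - 63
Third angle = 90 degrees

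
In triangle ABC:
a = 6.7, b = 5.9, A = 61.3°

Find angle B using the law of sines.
sin(B)/b = sin(A)/a
sin(B) = b·sin(A)/a = 5.9·sin(61.3°)/6.7 = 0.772412
B = arcsin(0.772412) = 50.57°  (b ≤ a, so B ≤ A and the acute solution is unique)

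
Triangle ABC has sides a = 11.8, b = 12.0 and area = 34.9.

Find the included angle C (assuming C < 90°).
Area = ½ab·sin(C)  →  sin(C) = 2·Area/(ab)
sin(C) = 2·34.9/(11.8·12.0) = 0.492938
C = arcsin(0.492938) = 29.53°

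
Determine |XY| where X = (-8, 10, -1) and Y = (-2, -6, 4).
d = √[(6)² + (-16)² + (5)²] = √317 = 17.8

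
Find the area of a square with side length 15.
Area = s²
Area = 15²
Area = 225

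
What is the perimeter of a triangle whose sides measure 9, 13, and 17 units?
Perimeter = sum of all sides
Perimeter = 9 + 13 + 17
Perimeter = 39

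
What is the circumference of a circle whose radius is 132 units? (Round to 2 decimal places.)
Circumference = 2 * pi * r
Circumference = 2 * pi * 132
Circumference = 829.38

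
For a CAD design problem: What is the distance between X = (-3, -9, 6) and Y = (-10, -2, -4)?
d = √[(-7)² + (7)² + (-10)²] = √198 = 14.07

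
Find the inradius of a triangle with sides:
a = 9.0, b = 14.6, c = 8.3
s = (a+b+c)/2 = (9.0+14.6+8.3)/2 = 15.95
Area = √(s(s-a)(s-b)(s-c)) = √(15.95·6.95·1.35·7.65) = 33.8353
r = Area/s = 33.8353/15.95 = 2.121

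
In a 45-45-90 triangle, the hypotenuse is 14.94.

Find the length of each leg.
In a 45-45-90 triangle, hypotenuse = leg·√2  →  leg = hypotenuse/√2
leg = 14.94/√2 = 10.56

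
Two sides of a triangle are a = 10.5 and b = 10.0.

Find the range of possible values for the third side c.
By the triangle inequality: |a - b| < c < a + b
|10.5 - 10.0| < c < 10.5 + 10.0
0.5 < c < 20.5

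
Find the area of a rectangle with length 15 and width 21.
Area = length * width
Area = 15 * 21
Area = 315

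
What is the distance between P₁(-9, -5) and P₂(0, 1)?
Using the distance formula: d = sqrt((x₂-x₁)² + (y₂-y₁)²)
dx = 0 - (-9) = 9
dy = 1 - (-5) = 6
d = sqrt(9² + 6²) = sqrt(81 + 36) = sqrt(117) = 10.82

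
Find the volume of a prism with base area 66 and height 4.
Volume = base area * height
Volume = 66 * 4
Volume = 264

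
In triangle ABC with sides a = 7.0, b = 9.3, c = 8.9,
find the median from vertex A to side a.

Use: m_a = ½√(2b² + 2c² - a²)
m_a = ½√(2·9.3² + 2·8.9² - 7.0²)
m_a = ½√(172.98 + 158.42 - 49) = ½√282.4 = 8.402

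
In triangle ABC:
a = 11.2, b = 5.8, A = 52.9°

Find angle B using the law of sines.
sin(B)/b = sin(A)/a
sin(B) = b·sin(A)/a = 5.8·sin(52.9°)/11.2 = 0.413035
B = arcsin(0.413035) = 24.4°  (b ≤ a, so B ≤ A and the acute solution is unique)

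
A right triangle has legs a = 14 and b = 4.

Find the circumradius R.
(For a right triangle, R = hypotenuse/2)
Hypotenuse c = √(14² + 4²) = √212 = 14.5602
R = c/2 = 7.28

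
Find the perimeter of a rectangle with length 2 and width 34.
Perimeter = 2 * (length + width)
Perimeter = 2 * (2 + 34)
Perimeter = 2 * 36
Perimeter = 72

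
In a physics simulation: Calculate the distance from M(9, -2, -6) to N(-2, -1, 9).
d = √[(-11)² + (1)² + (15)²] = √347 = 18.63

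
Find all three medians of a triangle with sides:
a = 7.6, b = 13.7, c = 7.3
Using m_x = ½√(2y² + 2z² - x²):
m_a = ½√(2·13.7² + 2·7.3² - 7.6²) = ½√424.2 = 10.3
m_b = ½√(2·7.6² + 2·7.3² - 13.7²) = ½√34.41 = 2.933
m_c = ½√(2·7.6² + 2·13.7² - 7.3²) = ½√437.61 = 10.46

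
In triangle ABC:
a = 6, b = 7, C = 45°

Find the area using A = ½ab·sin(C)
A = ½·6·7·sin(45°) = ½·42·0.707107 = 14.85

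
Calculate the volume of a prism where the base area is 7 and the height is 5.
Volume = base area * height
Volume = 7 * 5
Volume = 35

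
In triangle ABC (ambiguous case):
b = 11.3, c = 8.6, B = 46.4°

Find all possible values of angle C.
sin(C)/c = sin(B)/b  →  sin(C) = c·sin(B)/b = 8.6·sin(46.4°)/11.3 = 0.551140
C₁ = arcsin(0.551140) = 33.45°,  C₂ = 180° - C₁ = 146.55°
Check C₂: A = 180° - 46.4° - 146.55° = -12.95° ≤ 0, rejected
C = 33.45° (one solution)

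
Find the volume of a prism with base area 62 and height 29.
Volume = base area * height
Volume = 62 * 29
Volume = 1798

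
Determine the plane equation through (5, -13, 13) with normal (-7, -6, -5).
d = n·P = (-7)(5) + (-6)(-13) + (-5)(13) = -22
Plane: -7x - 6y - 5z = -22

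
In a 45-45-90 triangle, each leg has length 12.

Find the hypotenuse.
Hypotenuse = 12√2 = 16.97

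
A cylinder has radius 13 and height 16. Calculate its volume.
Volume = pi * r² * h
Volume = pi * 13² * 16
Volume = pi * 169 * 16
Volume = pi * 2704
Volume = 8494.87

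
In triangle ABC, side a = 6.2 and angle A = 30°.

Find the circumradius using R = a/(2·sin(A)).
R = a/(2·sin(A)) = 6.2/(2·sin(30°))
R = 6.2/(2·0.500000) = 6.2/1.000000 = 6.2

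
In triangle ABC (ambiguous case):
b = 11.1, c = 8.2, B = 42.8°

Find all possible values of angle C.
sin(C)/c = sin(B)/b  →  sin(C) = c·sin(B)/b = 8.2·sin(42.8°)/11.1 = 0.501930
C₁ = arcsin(0.501930) = 30.13°,  C₂ = 180° - C₁ = 149.87°
Check C₂: A = 180° - 42.8° - 149.87° = -12.67° ≤ 0, rejected
C = 30.13° (one solution)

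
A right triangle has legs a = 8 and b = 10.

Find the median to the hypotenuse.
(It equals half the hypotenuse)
Hypotenuse c = √(8² + 10²) = √164 = 12.8062
Median to hypotenuse = c/2 = 6.403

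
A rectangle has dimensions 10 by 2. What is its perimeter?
Perimeter = 2 * (length + width)
Perimeter = 2 * (10 + 2)
Perimeter = 2 * 12
Perimeter = 24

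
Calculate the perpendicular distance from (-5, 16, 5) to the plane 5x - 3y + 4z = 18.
d = |5(-5) + (-3)(16) + 4(5) - (18)| / √(5² + (-3)² + 4²) = 71/√50 = 10.04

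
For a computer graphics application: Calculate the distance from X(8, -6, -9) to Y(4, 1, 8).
d = √[(-4)² + (7)² + (17)²] = √354 = 18.81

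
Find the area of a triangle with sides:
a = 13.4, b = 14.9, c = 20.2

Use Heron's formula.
s = (a+b+c)/2 = (13.4+14.9+20.2)/2 = 24.25
A = √(s(s-a)(s-b)(s-c)) = √(24.25·10.85·9.35·4.05)
A = √9963.41 = 99.82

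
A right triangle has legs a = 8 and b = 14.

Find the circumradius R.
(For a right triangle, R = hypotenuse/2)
Hypotenuse c = √(8² + 14²) = √260 = 16.1245
R = c/2 = 8.062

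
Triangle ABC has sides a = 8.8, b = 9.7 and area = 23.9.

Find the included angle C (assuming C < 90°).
Area = ½ab·sin(C)  →  sin(C) = 2·Area/(ab)
sin(C) = 2·23.9/(8.8·9.7) = 0.559981
C = arcsin(0.559981) = 34.05°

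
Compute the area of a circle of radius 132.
Area = pi * r²
Area = pi * 132²
Area = pi * 17424
Area = 54739.11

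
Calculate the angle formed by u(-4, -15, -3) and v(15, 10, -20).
u·v = -150, |u|² = 250, |v|² = 725
cos θ = -150/√181250 ≈ -0.3523
θ ≈ 110.6°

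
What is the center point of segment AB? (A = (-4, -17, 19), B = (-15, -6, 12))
Midpoint = ((-4-15)/2, (-17-6)/2, (19+12)/2) = (-9.5, -11.5, 15.5)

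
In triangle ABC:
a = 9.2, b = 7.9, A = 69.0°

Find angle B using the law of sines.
sin(B)/b = sin(A)/a
sin(B) = b·sin(A)/a = 7.9·sin(69.0°)/9.2 = 0.801661
B = arcsin(0.801661) = 53.29°  (b ≤ a, so B ≤ A and the acute solution is unique)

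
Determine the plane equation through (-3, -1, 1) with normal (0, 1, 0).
d = n·P = (0)(-3) + (1)(-1) + (0)(1) = -1
Plane: y = -1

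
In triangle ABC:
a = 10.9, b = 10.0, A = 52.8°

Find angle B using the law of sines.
sin(B)/b = sin(A)/a
sin(B) = b·sin(A)/a = 10.0·sin(52.8°)/10.9 = 0.730761
B = arcsin(0.730761) = 46.95°  (b ≤ a, so B ≤ A and the acute solution is unique)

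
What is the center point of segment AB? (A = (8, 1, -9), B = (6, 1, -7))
Midpoint = ((8+6)/2, (1+1)/2, (-9-7)/2) = (7, 1, -8)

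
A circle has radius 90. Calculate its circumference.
Circumference = 2 * pi * r
Circumference = 2 * pi * 90
Circumference = 565.49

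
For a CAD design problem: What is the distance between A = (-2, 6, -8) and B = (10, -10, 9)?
d = √[(12)² + (-16)² + (17)²] = √689 = 26.25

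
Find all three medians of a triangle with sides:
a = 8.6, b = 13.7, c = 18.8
Using m_x = ½√(2y² + 2z² - x²):
m_a = ½√(2·13.7² + 2·18.8² - 8.6²) = ½√1008.3 = 15.88
m_b = ½√(2·8.6² + 2·18.8² - 13.7²) = ½√667.11 = 12.91
m_c = ½√(2·8.6² + 2·13.7² - 18.8²) = ½√169.86 = 6.517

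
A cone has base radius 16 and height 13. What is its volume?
Volume = (1/3) * pi * r² * h
Volume = (1/3) * pi * 16² * 13
Volume = (1/3) * pi * 256 * 13
Volume = (1/3) * pi * 3328
Volume = 3485.07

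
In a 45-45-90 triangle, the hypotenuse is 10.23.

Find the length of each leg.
In a 45-45-90 triangle, hypotenuse = leg·√2  →  leg = hypotenuse/√2
leg = 10.23/√2 = 7.234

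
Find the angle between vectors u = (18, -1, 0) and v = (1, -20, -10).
u·v = 38, |u|² = 325, |v|² = 501
cos θ = 38/√162825 ≈ 0.09417
θ ≈ 84.6°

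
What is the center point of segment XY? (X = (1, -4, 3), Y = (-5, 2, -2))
Midpoint = ((1-5)/2, (-4+2)/2, (3-2)/2) = (-2, -1, 0.5)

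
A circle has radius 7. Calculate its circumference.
Circumference = 2 * pi * r
Circumference = 2 * pi * 7
Circumference = 43.98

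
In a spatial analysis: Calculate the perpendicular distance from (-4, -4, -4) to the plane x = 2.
d = |1(-4) + 0(-4) + 0(-4) - (2)| / √(1² + 0² + 0²) = 6/√1 = 6.0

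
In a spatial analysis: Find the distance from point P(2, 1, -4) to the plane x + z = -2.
d = |1(2) + 0(1) + 1(-4) - (-2)| / √(1² + 0² + 1²) = 0/√2 = 0.0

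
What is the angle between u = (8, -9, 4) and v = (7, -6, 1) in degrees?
u·v = 114, |u|² = 161, |v|² = 86
cos θ = 114/√13846 ≈ 0.9688
θ ≈ 14.35°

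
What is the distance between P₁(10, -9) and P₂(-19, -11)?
Using the distance formula: d = sqrt((x₂-x₁)² + (y₂-y₁)²)
dx = (-19) - 10 = -29
dy = (-11) - (-9) = -2
d = sqrt((-29)² + (-2)²) = sqrt(841 + 4) = sqrt(845) = 29.07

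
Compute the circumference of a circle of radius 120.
Circumference = 2 * pi * r
Circumference = 2 * pi * 120
Circumference = 753.98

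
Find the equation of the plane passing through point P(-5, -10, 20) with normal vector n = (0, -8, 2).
d = n·P = (0)(-5) + (-8)(-10) + (2)(20) = 120
Plane: -8y + 2z = 120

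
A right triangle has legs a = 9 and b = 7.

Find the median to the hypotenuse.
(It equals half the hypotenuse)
Hypotenuse c = √(9² + 7²) = √130 = 11.4018
Median to hypotenuse = c/2 = 5.701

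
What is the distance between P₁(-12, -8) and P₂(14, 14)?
Using the distance formula: d = sqrt((x₂-x₁)² + (y₂-y₁)²)
dx = 14 - (-12) = 26
dy = 14 - (-8) = 22
d = sqrt(26² + 22²) = sqrt(676 + 484) = sqrt(1160) = 34.06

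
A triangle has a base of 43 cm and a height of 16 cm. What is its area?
Area = (1/2) * base * height
Area = (1/2) * 43 * 16
Area = 344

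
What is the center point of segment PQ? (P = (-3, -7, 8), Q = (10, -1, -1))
Midpoint = ((-3+10)/2, (-7-1)/2, (8-1)/2) = (3.5, -4, 3.5)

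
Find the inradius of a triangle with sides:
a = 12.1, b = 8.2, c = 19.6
s = (a+b+c)/2 = (12.1+8.2+19.6)/2 = 19.95
Area = √(s(s-a)(s-b)(s-c)) = √(19.95·7.85·11.75·0.35) = 25.3781
r = Area/s = 25.3781/19.95 = 1.272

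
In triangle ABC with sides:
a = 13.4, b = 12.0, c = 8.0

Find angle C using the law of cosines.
cos(C) = (a² + b² - c²)/(2ab)
cos(C) = (13.4² + 12.0² - 8.0²)/(2·13.4·12.0) = 259.56/321.6 = 0.807090
C = arccos(0.807090) = 36.19°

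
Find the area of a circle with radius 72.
Area = pi * r²
Area = pi * 72²
Area = pi * 5184
Area = 16286.02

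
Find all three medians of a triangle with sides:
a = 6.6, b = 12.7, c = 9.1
Using m_x = ½√(2y² + 2z² - x²):
m_a = ½√(2·12.7² + 2·9.1² - 6.6²) = ½√444.64 = 10.54
m_b = ½√(2·6.6² + 2·9.1² - 12.7²) = ½√91.45 = 4.781
m_c = ½√(2·6.6² + 2·12.7² - 9.1²) = ½√326.89 = 9.04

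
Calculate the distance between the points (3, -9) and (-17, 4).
Using the distance formula: d = sqrt((x₂-x₁)² + (y₂-y₁)²)
dx = (-17) - 3 = -20
dy = 4 - (-9) = 13
d = sqrt((-20)² + 13²) = sqrt(400 + 169) = sqrt(569) = 23.85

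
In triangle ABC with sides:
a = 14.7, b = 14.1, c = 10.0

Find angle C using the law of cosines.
cos(C) = (a² + b² - c²)/(2ab)
cos(C) = (14.7² + 14.1² - 10.0²)/(2·14.7·14.1) = 314.9/414.54 = 0.759637
C = arccos(0.759637) = 40.57°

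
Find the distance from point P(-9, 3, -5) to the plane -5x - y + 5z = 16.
d = |(-5)(-9) + (-1)(3) + 5(-5) - (16)| / √((-5)² + (-1)² + 5²) = 1/√51 = 0.14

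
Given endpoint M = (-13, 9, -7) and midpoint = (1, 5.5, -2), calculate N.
N = (2×1 - (-13), 2×5.5 - 9, 2×(-2) - (-7)) = (15, 2, 3)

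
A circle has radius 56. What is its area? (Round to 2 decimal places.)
Area = pi * r²
Area = pi * 56²
Area = pi * 3136
Area = 9852.03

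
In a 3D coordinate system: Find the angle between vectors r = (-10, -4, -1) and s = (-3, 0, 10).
r·s = 20, |r|² = 117, |s|² = 109
cos θ = 20/√12753 ≈ 0.1771
θ ≈ 79.8°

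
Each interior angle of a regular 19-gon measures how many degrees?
Interior angle of a regular n-gon = (n-2)*180/n
Interior angle = (19-2)*180/19
Interior angle = 17*180/19
Interior angle = 3060/19
Interior angle = 161.05 degrees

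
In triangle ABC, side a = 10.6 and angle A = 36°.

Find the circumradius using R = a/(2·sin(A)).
R = a/(2·sin(A)) = 10.6/(2·sin(36°))
R = 10.6/(2·0.587785) = 10.6/1.175571 = 9.017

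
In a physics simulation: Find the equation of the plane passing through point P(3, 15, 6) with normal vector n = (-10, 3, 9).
d = n·P = (-10)(3) + (3)(15) + (9)(6) = 69
Plane: -10x + 3y + 9z = 69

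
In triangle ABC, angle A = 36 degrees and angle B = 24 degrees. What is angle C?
Sum of angles in a triangle = 180 degrees
Third angle = 180 - 36 - 24
Third angle = 120 degrees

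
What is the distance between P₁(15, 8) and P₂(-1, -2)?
Using the distance formula: d = sqrt((x₂-x₁)² + (y₂-y₁)²)
dx = (-1) - 15 = -16
dy = (-2) - 8 = -10
d = sqrt((-16)² + (-10)²) = sqrt(256 + 100) = sqrt(356) = 18.87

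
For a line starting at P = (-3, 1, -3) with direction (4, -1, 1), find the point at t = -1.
P(-1) = (-3 + 4(-1), 1 + (-1)(-1), -3 + 1(-1)) = (-7, 2, -4)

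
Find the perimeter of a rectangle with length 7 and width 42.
Perimeter = 2 * (length + width)
Perimeter = 2 * (7 + 42)
Perimeter = 2 * 49
Perimeter = 98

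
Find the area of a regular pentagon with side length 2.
For a regular 5-gon with side length s = 2:
Apothem a = s / (2*tan(pi/5)) = 2 / (2*tan(pi/5)) ≈ 1.3764
Perimeter P = 5 * 2 = 10
Area = (1/2) * P * a = (1/2) * 10 * 1.3764 = 6.88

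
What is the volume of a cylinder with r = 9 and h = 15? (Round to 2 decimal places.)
Volume = pi * r² * h
Volume = pi * 9² * 15
Volume = pi * 81 * 15
Volume = pi * 1215
Volume = 3817.04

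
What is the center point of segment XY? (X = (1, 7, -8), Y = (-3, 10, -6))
Midpoint = ((1-3)/2, (7+10)/2, (-8-6)/2) = (-1, 8.5, -7)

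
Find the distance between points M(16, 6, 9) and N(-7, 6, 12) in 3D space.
d = √[(-23)² + (0)² + (3)²] = √538 = 23.19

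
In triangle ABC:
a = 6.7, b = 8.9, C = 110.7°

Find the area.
Using A = ½ab·sin(C):
A = ½·6.7·8.9·sin(110.7°) = ½·59.63·0.935444 = 27.89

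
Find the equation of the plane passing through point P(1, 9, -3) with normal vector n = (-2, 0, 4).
d = n·P = (-2)(1) + (0)(9) + (4)(-3) = -14
Plane: -2x + 4z = -14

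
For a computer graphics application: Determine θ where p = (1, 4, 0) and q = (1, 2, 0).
p·q = 9, |p|² = 17, |q|² = 5
cos θ = 9/√85 ≈ 0.9762
θ ≈ 12.53°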